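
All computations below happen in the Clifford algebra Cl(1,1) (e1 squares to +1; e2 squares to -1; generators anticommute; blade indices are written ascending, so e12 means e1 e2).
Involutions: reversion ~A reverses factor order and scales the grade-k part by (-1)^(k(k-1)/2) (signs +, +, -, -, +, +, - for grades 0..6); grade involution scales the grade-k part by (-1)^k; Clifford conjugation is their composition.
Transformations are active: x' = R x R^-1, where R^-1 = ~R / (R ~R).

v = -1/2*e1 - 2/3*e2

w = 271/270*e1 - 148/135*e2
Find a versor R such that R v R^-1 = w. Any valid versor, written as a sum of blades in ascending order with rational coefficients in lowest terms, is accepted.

A norm check does it: q(v) = q(w) = -7/36, hence R = v + w = 68/135*e1 - 238/135*e2 realises the map — parallel part kept, (v - w)/2 negated, v carried to w.
Answer: 68/135*e1 - 238/135*e2


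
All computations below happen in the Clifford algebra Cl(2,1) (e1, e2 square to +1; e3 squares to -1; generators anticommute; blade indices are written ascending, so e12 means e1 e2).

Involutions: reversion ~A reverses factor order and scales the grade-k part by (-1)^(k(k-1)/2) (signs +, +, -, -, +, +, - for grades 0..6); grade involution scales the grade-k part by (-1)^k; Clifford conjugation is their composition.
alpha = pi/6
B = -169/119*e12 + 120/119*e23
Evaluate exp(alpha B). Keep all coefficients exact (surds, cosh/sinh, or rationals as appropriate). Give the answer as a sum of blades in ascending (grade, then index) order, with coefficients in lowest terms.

B^2 term by term: the squares give (-169/119)^2*(e12)^2 + (120/119)^2*(e23)^2 = 28561/14161*(-1) + 14400/14161*(+1) = -1 (each basis 2-blade squares to minus the product of its generators' squares); cross terms between blades sharing an index anticommute and cancel. So B^2 = -1.
B^2 = -1 — B^2 < 0, so the exponential closes trigonometrically: l = 1, alpha*l = pi/6, so exp(alpha B) = cos(pi/6) + (sin(pi/6)/1)*B = sqrt(3)/2 + (1/2)*B.
Answer: sqrt(3)/2 - 169/238*e12 + 60/119*e23


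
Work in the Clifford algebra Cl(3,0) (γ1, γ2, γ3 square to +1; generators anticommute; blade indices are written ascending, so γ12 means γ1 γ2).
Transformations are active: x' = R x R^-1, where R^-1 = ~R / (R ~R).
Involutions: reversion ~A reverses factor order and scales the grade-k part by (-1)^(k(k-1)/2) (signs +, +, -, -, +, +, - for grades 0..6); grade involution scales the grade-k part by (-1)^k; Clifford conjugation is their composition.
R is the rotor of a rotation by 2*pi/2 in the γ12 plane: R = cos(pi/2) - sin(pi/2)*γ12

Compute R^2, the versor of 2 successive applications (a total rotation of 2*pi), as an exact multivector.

Because a rotor carries half the rotation angle, composing 2 copies of this γ12-plane rotor multiplies the phase: 2*(pi/2) = pi, hence R^2 = cos(pi) - sin(pi)*γ12.
cos(pi) = -1 and sin(pi) = 0, so R^2 = -1. The total rotation 2*pi is 1 full turn, so every vector returns to itself, yet the rotor is -1, on the OTHER sheet of the double cover (an odd number of 2*pi turns).
Answer: -1


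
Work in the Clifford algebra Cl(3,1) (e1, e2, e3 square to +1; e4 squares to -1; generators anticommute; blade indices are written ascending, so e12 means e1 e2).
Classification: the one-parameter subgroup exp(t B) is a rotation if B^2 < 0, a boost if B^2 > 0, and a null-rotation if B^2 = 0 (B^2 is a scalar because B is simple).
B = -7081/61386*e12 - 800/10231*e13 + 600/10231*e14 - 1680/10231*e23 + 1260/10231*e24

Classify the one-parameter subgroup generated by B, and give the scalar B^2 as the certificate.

B^2 term by term: the squares give (-7081/61386)^2*(e12)^2 + (-800/10231)^2*(e13)^2 + (600/10231)^2*(e14)^2 + (-1680/10231)^2*(e23)^2 + (1260/10231)^2*(e24)^2 = 50140561/3768240996*(-1) + 640000/104673361*(-1) + 360000/104673361*(+1) + 2822400/104673361*(-1) + 1587600/104673361*(+1) = -1/36 (each basis 2-blade squares to minus the product of its generators' squares); cross terms between blades sharing an index anticommute and cancel; the commuting (index-disjoint) pairs give grade-4 terms 2*c*c'*(blade product), which cancel blade by blade — e1234: 2016000/104673361 - 2016000/104673361 = 0 — confirming B is simple. So B^2 = -1/36.
Answer: rotation, certificate B^2 = -1/36. Why this suffices: the scalar -1/36 survives any versor conjugation, so its sign alone determines the class however B is presented.


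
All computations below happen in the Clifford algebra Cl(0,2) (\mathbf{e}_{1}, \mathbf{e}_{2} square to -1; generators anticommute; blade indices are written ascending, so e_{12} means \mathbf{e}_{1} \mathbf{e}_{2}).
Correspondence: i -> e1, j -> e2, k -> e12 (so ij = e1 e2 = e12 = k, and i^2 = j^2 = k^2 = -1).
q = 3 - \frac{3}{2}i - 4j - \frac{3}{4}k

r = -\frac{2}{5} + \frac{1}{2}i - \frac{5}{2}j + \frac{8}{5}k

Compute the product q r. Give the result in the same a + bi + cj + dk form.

In blades: q = 3 - \frac{3}{2} e_{1} - 4 e_{2} - \frac{3}{4} e_{12}, r = -\frac{2}{5} + \frac{1}{2} e_{1} - \frac{5}{2} e_{2} + \frac{8}{5} e_{12}.
Distribute q over r term by term (generator squares from the signature, products reordered to ascending indices): (3)*r = -\frac{6}{5} + \frac{3}{2} e_{1} - \frac{15}{2} e_{2} + \frac{24}{5} e_{12}; (-\frac{3}{2} e_{1})*r = \frac{3}{4} + \frac{3}{5} e_{1} + \frac{12}{5} e_{2} + \frac{15}{4} e_{12}; (-4 e_{2})*r = -10 - \frac{32}{5} e_{1} + \frac{8}{5} e_{2} + 2 e_{12}; (-\frac{3}{4} e_{12})*r = \frac{6}{5} - \frac{15}{8} e_{1} - \frac{3}{8} e_{2} + \frac{3}{10} e_{12}.
Sum: -\frac{37}{4} - \frac{247}{40} e_{1} - \frac{31}{8} e_{2} + \frac{217}{20} e_{12}; translating back through the correspondence:
Answer: -\frac{37}{4} - \frac{247}{40}i - \frac{31}{8}j + \frac{217}{20}k


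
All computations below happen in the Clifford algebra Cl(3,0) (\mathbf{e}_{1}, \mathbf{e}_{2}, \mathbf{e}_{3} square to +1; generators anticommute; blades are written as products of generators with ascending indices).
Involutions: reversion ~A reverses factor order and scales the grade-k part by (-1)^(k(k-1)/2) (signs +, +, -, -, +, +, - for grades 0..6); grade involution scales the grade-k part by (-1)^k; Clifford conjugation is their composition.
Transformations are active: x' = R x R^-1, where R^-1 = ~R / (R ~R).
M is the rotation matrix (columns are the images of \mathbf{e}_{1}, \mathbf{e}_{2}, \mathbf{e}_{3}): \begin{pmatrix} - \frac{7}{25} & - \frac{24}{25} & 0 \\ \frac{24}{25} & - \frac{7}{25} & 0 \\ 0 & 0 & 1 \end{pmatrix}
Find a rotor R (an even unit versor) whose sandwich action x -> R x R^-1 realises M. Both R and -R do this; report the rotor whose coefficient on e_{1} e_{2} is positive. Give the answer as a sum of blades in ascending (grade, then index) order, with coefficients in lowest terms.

Method: write R = a + b12*e_{1} e_{2} + b13*e_{1} e_{3} + b23*e_{2} e_{3} with a^2 + b12^2 + b13^2 + b23^2 = 1 (so R^-1 = ~R). Expanding the columns R e_j ~R gives tr M = 4a^2 - 1 and, from the antisymmetric part, M21 - M12 = -4a*b12, M13 - M31 = 4a*b13, M32 - M23 = -4a*b23.
Here tr M = \frac{11}{25}, so a^2 = (1 + tr M)/4 = \frac{9}{25} and a = ±\frac{3}{5}. Taking a = \frac{3}{5}: M21 - M12 = \frac{48}{25}, M13 - M31 = 0, M32 - M23 = 0, giving b12 = -\frac{4}{5}, b13 = 0, b23 = 0, i.e. R = \frac{3}{5} - \frac{4}{5} e_{1} e_{2}.
Its e_{1} e_{2} coefficient is negative, so report the other preimage -R.
Answer: -\frac{3}{5} + \frac{4}{5} e_{1} e_{2}. Recall the cover is two-to-one: with M of trace \frac{11}{25}, both preimages act alike, and the stated e_{1} e_{2} sign chooses the sheet.


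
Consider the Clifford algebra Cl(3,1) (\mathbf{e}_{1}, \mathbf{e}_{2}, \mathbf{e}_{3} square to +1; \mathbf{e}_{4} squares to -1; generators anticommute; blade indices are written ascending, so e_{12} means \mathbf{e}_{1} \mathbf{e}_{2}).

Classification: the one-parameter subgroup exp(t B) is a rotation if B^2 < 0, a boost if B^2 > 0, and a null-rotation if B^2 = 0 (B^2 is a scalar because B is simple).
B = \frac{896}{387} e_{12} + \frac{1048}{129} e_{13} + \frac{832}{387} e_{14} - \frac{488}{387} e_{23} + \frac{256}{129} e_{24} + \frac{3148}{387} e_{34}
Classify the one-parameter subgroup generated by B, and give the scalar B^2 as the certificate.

B^2 term by term: the squares give (\frac{896}{387})^2*(e_{12})^2 + (\frac{1048}{129})^2*(e_{13})^2 + (\frac{832}{387})^2*(e_{14})^2 + (-\frac{488}{387})^2*(e_{23})^2 + (\frac{256}{129})^2*(e_{24})^2 + (\frac{3148}{387})^2*(e_{34})^2 = \frac{802816}{149769}*(-1) + \frac{1098304}{16641}*(-1) + \frac{692224}{149769}*(+1) + \frac{238144}{149769}*(-1) + \frac{65536}{16641}*(+1) + \frac{9909904}{149769}*(+1) = \frac{16}{9} (each basis 2-blade squares to minus the product of its generators' squares); cross terms between blades sharing an index anticommute and cancel; the commuting (index-disjoint) pairs give grade-4 terms 2*c*c'*(blade product), which cancel blade by blade — e_{1234}: \frac{5641216}{149769} - \frac{536576}{16641} - \frac{812032}{149769} = 0 — confirming B is simple. So B^2 = \frac{16}{9}.
Answer: boost, certificate B^2 = \frac{16}{9}. The class reads off the invariant scalar \frac{16}{9} directly.


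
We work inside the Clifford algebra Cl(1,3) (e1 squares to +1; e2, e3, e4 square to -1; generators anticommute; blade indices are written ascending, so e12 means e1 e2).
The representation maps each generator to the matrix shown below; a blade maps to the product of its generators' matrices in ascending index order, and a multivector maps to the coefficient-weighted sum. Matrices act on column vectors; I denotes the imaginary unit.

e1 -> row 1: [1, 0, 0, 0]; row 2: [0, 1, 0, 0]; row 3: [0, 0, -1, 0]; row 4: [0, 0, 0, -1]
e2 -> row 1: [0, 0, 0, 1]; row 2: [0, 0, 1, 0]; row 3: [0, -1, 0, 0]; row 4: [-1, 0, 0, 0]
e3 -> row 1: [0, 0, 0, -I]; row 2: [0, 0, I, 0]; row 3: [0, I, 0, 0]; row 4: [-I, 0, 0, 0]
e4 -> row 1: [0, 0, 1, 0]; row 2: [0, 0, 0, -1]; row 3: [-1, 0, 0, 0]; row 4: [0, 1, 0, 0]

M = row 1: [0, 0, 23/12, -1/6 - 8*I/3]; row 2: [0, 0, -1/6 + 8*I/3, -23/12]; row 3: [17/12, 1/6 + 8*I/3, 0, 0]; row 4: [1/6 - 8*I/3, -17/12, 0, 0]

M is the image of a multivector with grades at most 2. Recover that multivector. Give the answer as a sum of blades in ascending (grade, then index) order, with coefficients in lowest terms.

Method: the blade images are trace-orthogonal — tr(rho(e_A) rho(e_B)^-1) = 4 if A = B and 0 otherwise — and rho(e_A)^-1 = (e_A)^2 * rho(e_A) with (e_A)^2 = +1 or -1, so the coefficient of e_A in the preimage is (e_A)^2 * tr(M rho(e_A))/4.
Nonzero projections over blades of grade <= 2: e2: (e2)^2 = -1, tr(M rho(e2)) = 2/3, coefficient -1/6; e3: (e3)^2 = -1, tr(M rho(e3)) = -32/3, coefficient 8/3; e4: (e4)^2 = -1, tr(M rho(e4)) = -1, coefficient 1/4; e14: (e14)^2 = +1, tr(M rho(e14)) = 20/3, coefficient 5/3. Every other blade of grade <= 2 projects to 0.
Answer: -1/6*e2 + 8/3*e3 + 1/4*e4 + 5/3*e14


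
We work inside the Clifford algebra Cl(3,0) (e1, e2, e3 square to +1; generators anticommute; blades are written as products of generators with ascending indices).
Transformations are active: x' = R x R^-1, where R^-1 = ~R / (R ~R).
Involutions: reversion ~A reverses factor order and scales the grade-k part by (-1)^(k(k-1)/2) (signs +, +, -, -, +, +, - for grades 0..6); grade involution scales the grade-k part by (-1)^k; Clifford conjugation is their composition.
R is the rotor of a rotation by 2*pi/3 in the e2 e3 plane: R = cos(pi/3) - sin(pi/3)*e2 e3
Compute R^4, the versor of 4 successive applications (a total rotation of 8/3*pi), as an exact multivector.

The rotor phase is half the rotation angle and phases add under composition, so 4 steps in the e2 e3 plane accumulate phase 4*(pi/3) = 4*pi/3: R^4 = cos(4*pi/3) - sin(4*pi/3)*e2 e3.
cos(4*pi/3) = -1/2 and sin(4*pi/3) = -sqrt(3)/2, so R^4 = -1/2 + sqrt(3)/2*e2 e3. The net rotation is 2/3*pi (after discarding 1 full turn, each of which contributes a factor -1 to the rotor); the rotor keeps the half-angle phase exactly.
Answer: -1/2 + sqrt(3)/2*e2 e3


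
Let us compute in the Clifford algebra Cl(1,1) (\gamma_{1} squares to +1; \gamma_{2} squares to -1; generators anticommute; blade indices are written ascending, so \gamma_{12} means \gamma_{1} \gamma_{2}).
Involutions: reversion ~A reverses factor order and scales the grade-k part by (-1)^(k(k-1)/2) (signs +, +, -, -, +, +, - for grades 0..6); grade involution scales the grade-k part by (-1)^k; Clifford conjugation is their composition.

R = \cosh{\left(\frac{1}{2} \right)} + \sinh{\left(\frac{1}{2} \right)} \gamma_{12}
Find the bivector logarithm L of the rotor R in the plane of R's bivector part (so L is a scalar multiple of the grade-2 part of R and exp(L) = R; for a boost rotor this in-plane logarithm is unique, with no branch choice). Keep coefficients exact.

The scalar part of R is \cosh{\left(\frac{1}{2} \right)}, which fixes the rapidity magnitude through cosh (cosh is even, so it cannot fix the sign — the bivector part carries that); dividing the bivector part by sinh of the rapidity gives the plane, and L = rapidity * plane, where the joint sign ambiguity of (rapidity, plane) cancels in the product.
Concretely: cosh(rapidity) = \cosh{\left(\frac{1}{2} \right)} gives rapidity = ±\frac{1}{2}, and since rapidity/sinh(rapidity) is even the sign is immaterial: L = (rapidity/sinh(rapidity)) * <R>_2 = (\frac{1}{2 \sinh{\left(\frac{1}{2} \right)}}) * <R>_2.
Answer: \frac{1}{2} \gamma_{12}


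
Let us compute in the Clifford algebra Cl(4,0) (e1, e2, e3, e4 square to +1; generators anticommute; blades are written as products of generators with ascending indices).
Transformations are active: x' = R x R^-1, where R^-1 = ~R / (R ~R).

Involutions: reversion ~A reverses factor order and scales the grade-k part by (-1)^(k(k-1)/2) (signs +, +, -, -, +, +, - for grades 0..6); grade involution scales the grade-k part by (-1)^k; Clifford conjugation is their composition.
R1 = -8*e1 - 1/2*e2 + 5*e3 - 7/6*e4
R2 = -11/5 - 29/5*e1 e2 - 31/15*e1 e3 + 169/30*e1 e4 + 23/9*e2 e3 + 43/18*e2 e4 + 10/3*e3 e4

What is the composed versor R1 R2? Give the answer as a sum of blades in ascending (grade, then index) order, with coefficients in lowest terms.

Distribute over the terms of R1 (each basis-blade product reordered to ascending indices, repeated generators contracted through their squares):
(-8*e1) R2 = 88/5*e1 + 232/5*e2 + 248/15*e3 - 676/15*e4 - 184/9*e1 e2 e3 - 172/9*e1 e2 e4 - 80/3*e1 e3 e4
(-1/2*e2) R2 = -29/10*e1 + 11/10*e2 - 23/18*e3 - 43/36*e4 - 31/30*e1 e2 e3 + 169/60*e1 e2 e4 - 5/3*e2 e3 e4
(5*e3) R2 = 31/3*e1 - 115/9*e2 - 11*e3 + 50/3*e4 - 29*e1 e2 e3 - 169/6*e1 e3 e4 - 215/18*e2 e3 e4
(-7/6*e4) R2 = 1183/180*e1 + 301/108*e2 + 35/9*e3 + 77/30*e4 + 203/30*e1 e2 e4 + 217/90*e1 e3 e4 - 161/54*e2 e3 e4
Summing the partial products and collecting blades:
Answer: 5689/180*e1 + 4051/108*e2 + 733/90*e3 - 973/36*e4 - 4543/90*e1 e2 e3 - 343/36*e1 e2 e4 - 2359/45*e1 e3 e4 - 448/27*e2 e3 e4


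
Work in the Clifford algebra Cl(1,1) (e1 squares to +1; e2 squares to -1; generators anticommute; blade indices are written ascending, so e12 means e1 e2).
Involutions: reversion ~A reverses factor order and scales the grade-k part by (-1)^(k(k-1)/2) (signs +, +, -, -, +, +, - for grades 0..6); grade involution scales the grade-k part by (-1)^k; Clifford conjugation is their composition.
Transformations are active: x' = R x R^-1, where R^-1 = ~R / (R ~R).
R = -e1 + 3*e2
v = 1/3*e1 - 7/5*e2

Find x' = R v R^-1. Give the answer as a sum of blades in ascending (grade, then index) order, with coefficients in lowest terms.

~R = -e1 + 3*e2, and R ~R = -8, so R^-1 = ~R / (-8).
R v = 58/15 + 2/5*e12
Answer: 19/30*e1 - 3/2*e2


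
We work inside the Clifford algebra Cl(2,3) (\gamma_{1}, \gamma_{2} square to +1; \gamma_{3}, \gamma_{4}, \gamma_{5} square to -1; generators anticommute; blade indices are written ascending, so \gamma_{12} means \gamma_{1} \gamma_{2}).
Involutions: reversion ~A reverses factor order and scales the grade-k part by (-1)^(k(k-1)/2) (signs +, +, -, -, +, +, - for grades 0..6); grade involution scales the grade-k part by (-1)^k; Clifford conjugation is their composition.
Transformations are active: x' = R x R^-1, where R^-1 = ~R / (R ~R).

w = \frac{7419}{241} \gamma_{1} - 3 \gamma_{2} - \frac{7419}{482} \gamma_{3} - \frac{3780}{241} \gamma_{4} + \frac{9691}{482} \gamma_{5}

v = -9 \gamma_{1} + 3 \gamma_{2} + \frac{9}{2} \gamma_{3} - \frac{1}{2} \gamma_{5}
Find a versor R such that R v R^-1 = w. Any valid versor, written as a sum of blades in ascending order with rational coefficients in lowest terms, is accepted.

Here q(v) = q(w) = \frac{139}{2}; the classical choice R = v + w = \frac{5250}{241} \gamma_{1} - \frac{2625}{241} \gamma_{3} - \frac{3780}{241} \gamma_{4} + \frac{4725}{241} \gamma_{5} then realises v -> w under the sandwich.
Answer: \frac{5250}{241} \gamma_{1} - \frac{2625}{241} \gamma_{3} - \frac{3780}{241} \gamma_{4} + \frac{4725}{241} \gamma_{5}


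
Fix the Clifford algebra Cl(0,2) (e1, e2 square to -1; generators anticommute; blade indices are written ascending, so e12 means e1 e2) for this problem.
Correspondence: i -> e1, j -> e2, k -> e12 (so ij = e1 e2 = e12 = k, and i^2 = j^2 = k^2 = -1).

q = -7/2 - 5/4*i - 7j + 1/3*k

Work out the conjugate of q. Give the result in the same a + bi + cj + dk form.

In blades: q = -7/2 - 5/4*e1 - 7*e2 + 1/3*e12.
Conjugation here is Clifford conjugation: the scalar is fixed and the grade-1 and grade-2 blades all flip sign, giving -7/2 + 5/4*e1 + 7*e2 - 1/3*e12; translating back:
Answer: -7/2 + 5/4*i + 7j - 1/3*k


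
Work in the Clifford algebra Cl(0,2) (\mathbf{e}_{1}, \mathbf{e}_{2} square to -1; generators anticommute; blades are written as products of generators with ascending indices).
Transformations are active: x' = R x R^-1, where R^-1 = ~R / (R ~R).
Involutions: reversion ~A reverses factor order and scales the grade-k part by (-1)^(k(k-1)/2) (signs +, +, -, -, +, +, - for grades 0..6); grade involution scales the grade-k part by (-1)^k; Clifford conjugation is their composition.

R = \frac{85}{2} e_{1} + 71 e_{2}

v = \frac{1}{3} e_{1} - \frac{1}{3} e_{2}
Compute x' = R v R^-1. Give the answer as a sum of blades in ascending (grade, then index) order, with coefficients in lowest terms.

~R = \frac{85}{2} e_{1} + 71 e_{2}, and R ~R = -\frac{27389}{4}, so R^-1 = ~R / (-\frac{27389}{4}).
R v = \frac{19}{2} - \frac{227}{6} e_{1} e_{2}
Answer: -\frac{37079}{82167} e_{1} + \frac{11201}{82167} e_{2}


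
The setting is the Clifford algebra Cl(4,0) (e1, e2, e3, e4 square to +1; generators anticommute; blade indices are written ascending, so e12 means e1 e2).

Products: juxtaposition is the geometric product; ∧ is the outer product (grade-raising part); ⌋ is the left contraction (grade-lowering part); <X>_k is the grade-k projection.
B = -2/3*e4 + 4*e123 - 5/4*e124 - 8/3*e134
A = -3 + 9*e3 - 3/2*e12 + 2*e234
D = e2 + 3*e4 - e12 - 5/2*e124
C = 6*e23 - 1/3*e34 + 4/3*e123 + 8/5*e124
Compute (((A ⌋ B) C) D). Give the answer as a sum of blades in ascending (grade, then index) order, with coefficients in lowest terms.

step 1: 6*e3 + 1/8*e4 + 36*e12 + 24*e14 - 12*e123 + 15/4*e124 + 8*e134
step 2: 10 + 224/3*e1 + 12/5*e2 - 1151/24*e3 - 298/5*e4 + 41/5*e12 + 224*e13 + 64/5*e23 - 32/3*e24 + 121/5*e34 + 5/4*e123 - 44*e124 + 45/2*e134 - 125/4*e234 + 4243/30*e1234
step 3: -1391/5 - 241/15*e1 - 290/3*e2 + 12439/30*e3 + 103/6*e4 + 245/3*e12 + 37/40*e13 + 790/3*e14 - 7825/24*e23 - 1798/15*e24 - 917/30*e34 + 22531/120*e123 + 296/5*e124 + 48851/60*e134 - 5199/10*e234 + 29267/240*e1234
Answer: -1391/5 - 241/15*e1 - 290/3*e2 + 12439/30*e3 + 103/6*e4 + 245/3*e12 + 37/40*e13 + 790/3*e14 - 7825/24*e23 - 1798/15*e24 - 917/30*e34 + 22531/120*e123 + 296/5*e124 + 48851/60*e134 - 5199/10*e234 + 29267/240*e1234


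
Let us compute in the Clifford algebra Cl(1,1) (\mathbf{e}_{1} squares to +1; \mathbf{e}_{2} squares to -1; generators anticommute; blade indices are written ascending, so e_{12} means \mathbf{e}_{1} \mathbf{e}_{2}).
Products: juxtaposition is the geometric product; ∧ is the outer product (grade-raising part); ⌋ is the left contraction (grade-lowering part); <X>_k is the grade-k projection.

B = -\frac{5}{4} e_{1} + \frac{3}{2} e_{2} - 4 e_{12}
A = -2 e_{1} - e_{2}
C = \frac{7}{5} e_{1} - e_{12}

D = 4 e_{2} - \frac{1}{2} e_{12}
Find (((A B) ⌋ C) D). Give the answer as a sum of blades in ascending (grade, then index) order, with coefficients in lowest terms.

step 1: 4 + 4 e_{1} + 8 e_{2} - \frac{17}{4} e_{12}
step 2: \frac{197}{20} - \frac{12}{5} e_{1} - 4 e_{2} - 4 e_{12}
step 3: 18 + 18 e_{1} + \frac{203}{5} e_{2} - \frac{581}{40} e_{12}
Answer: 18 + 18 e_{1} + \frac{203}{5} e_{2} - \frac{581}{40} e_{12}


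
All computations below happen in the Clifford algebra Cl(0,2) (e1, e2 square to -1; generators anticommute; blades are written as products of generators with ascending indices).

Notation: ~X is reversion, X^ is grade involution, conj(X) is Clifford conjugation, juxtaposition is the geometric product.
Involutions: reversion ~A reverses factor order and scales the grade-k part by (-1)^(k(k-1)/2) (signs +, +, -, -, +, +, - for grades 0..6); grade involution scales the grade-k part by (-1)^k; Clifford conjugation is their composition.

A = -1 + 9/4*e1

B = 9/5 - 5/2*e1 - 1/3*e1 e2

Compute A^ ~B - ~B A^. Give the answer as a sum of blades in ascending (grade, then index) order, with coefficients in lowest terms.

first term: -297/40 - 31/20*e1 + 3/4*e2 - 1/3*e1 e2
second term: -297/40 - 31/20*e1 - 3/4*e2 - 1/3*e1 e2
Answer: 3/2*e2


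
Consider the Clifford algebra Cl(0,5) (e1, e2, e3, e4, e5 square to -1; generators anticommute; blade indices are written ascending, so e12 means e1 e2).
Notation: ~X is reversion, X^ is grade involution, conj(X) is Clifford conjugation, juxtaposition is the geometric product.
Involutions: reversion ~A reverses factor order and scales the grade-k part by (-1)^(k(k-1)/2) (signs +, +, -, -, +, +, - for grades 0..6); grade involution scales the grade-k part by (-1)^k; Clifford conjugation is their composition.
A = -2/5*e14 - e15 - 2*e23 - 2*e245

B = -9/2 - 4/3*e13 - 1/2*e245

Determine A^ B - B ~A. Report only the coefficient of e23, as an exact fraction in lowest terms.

first term: -1 - 8/3*e12 + 9/5*e14 + 9/2*e15 + 9*e23 - 8/15*e34 - 4/3*e35 - 1/2*e124 + 1/5*e125 - 9*e245 + e345 + 8/3*e12345
second term: -1 - 8/3*e12 - 9/5*e14 - 9/2*e15 - 9*e23 - 8/15*e34 - 4/3*e35 - 1/2*e124 + 1/5*e125 - 9*e245 + e345 + 8/3*e12345
Answer: 18


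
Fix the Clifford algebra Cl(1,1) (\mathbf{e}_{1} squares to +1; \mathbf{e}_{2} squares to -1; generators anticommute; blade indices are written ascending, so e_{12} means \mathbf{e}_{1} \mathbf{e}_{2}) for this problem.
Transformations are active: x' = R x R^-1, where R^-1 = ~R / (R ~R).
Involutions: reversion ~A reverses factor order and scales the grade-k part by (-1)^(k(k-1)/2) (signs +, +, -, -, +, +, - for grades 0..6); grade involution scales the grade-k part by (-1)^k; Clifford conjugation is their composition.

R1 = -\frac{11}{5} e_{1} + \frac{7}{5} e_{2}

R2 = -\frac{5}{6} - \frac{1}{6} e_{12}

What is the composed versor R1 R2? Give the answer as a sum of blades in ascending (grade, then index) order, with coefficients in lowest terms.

Distribute over the terms of R1 (each basis-blade product reordered to ascending indices, repeated generators contracted through their squares):
(-\frac{11}{5} e_{1}) R2 = \frac{11}{6} e_{1} + \frac{11}{30} e_{2}
(\frac{7}{5} e_{2}) R2 = -\frac{7}{30} e_{1} - \frac{7}{6} e_{2}
Summing the partial products and collecting blades:
Answer: \frac{8}{5} e_{1} - \frac{4}{5} e_{2}


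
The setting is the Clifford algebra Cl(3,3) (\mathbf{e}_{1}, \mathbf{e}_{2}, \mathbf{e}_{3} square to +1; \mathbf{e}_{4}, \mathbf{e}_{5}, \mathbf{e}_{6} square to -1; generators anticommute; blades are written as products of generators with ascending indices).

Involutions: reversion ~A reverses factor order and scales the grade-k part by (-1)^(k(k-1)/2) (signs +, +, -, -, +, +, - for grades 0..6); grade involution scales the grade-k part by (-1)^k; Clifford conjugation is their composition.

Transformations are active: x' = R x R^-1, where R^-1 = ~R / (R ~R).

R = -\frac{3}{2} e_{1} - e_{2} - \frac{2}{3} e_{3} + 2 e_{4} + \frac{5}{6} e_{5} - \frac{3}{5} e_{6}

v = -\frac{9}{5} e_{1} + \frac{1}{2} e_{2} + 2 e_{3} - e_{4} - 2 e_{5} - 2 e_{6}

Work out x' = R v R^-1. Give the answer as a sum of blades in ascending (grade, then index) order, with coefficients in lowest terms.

~R = -\frac{3}{2} e_{1} - e_{2} - \frac{2}{3} e_{3} + 2 e_{4} + \frac{5}{6} e_{5} - \frac{3}{5} e_{6}, and R ~R = -\frac{34}{25}, so R^-1 = ~R / (-\frac{34}{25}).
R v = \frac{10}{3} - \frac{51}{20} e_{1} e_{2} - \frac{21}{5} e_{1} e_{3} + \frac{51}{10} e_{1} e_{4} + \frac{9}{2} e_{1} e_{5} + \frac{48}{25} e_{1} e_{6} - \frac{5}{3} e_{2} e_{3} + \frac{19}{12} e_{2} e_{5} + \frac{23}{10} e_{2} e_{6} - \frac{10}{3} e_{3} e_{4} - \frac{1}{3} e_{3} e_{5} + \frac{38}{15} e_{3} e_{6} - \frac{19}{6} e_{4} e_{5} - \frac{23}{5} e_{4} e_{6} - \frac{43}{15} e_{5} e_{6}
Answer: \frac{778}{85} e_{1} + \frac{449}{102} e_{2} + \frac{194}{153} e_{3} - \frac{449}{51} e_{4} - \frac{319}{153} e_{5} + \frac{84}{17} e_{6}


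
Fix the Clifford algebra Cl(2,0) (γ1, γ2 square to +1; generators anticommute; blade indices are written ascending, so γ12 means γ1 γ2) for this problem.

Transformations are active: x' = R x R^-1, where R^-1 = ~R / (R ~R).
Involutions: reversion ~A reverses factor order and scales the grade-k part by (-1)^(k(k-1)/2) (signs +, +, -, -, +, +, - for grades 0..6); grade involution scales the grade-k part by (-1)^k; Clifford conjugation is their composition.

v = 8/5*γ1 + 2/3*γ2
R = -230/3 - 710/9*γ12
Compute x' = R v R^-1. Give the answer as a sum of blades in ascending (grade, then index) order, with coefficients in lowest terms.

~R = -230/3 + 710/9*γ12, and R ~R = 980200/81, so R^-1 = ~R / (980200/81).
R v = -4732/27*γ1 + 676/9*γ2
Answer: 18/29*γ1 - 704/435*γ2


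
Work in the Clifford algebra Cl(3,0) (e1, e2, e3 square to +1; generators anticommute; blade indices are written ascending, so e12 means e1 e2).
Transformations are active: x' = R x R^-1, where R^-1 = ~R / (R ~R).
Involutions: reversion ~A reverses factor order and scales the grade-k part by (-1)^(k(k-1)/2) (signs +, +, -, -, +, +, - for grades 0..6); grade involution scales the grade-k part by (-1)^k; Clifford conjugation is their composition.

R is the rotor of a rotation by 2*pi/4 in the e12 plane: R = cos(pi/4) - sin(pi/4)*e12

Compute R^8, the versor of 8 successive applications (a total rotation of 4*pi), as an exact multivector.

Rotor phase runs at HALF the rotation angle; powers of one rotor simply add phase, so after 8 steps in e12 the phase is 8*pi/4 = 2*pi and R^8 = cos(2*pi) - sin(2*pi)*e12.
cos(2*pi) = 1 and sin(2*pi) = 0, so R^8 = 1. The total rotation 4*pi is 2 full turns, so every vector returns to itself, yet the rotor is +1, back on the identity sheet (an even number of 2*pi turns).
Answer: 1


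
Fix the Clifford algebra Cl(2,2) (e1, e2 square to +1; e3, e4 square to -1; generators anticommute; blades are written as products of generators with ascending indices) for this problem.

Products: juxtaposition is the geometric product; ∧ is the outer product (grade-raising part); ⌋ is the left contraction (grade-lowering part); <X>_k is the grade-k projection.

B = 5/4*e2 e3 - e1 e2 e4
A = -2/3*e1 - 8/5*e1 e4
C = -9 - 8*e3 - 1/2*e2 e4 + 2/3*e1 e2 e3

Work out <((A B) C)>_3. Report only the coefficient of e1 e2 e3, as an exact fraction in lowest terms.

step 1: -8/5*e2 + 2/3*e2 e4 - 5/6*e1 e2 e3 - 2*e1 e2 e3 e4
step 2: -8/9 + 72/5*e2 + 32/15*e4 - 20/3*e1 e2 + 1/15*e1 e3 + 64/5*e2 e3 - 6*e2 e4 + 15/2*e1 e2 e3 + 16*e1 e2 e4 + 1/36*e1 e3 e4 + 16/3*e2 e3 e4 + 18*e1 e2 e3 e4
step 3: 15/2*e1 e2 e3 + 16*e1 e2 e4 + 1/36*e1 e3 e4 + 16/3*e2 e3 e4
Answer: 15/2


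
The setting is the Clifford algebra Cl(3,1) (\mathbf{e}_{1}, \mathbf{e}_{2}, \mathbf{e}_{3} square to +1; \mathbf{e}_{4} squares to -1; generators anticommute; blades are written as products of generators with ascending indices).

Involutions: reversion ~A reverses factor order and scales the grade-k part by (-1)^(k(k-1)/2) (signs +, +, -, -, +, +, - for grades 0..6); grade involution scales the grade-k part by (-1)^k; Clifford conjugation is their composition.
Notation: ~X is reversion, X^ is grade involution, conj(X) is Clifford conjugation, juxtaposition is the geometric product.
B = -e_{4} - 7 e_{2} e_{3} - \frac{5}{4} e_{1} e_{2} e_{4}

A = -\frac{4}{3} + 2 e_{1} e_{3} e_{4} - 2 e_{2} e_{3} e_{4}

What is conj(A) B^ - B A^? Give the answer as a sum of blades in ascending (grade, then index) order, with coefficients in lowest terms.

first term: -\frac{46}{3} e_{4} - \frac{9}{2} e_{1} e_{3} + \frac{53}{6} e_{2} e_{3} + \frac{37}{3} e_{1} e_{2} e_{4}
second term: \frac{46}{3} e_{4} + \frac{1}{2} e_{1} e_{3} + \frac{83}{6} e_{2} e_{3} + \frac{47}{3} e_{1} e_{2} e_{4}
Answer: -\frac{92}{3} e_{4} - 5 e_{1} e_{3} - 5 e_{2} e_{3} - \frac{10}{3} e_{1} e_{2} e_{4}


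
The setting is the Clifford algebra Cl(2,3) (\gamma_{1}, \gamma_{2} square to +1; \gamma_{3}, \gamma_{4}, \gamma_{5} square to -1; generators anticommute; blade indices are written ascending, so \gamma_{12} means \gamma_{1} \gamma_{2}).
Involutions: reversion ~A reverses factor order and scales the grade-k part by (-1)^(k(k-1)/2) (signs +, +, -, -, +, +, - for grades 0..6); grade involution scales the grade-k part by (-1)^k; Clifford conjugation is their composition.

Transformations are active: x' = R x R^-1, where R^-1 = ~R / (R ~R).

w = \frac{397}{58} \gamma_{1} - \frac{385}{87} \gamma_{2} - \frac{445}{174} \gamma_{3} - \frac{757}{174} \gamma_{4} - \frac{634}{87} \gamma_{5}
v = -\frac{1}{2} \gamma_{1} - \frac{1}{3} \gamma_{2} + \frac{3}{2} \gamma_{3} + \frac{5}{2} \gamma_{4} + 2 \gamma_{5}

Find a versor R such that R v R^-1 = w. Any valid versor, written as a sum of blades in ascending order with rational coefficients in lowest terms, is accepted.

Key observation: q(v) = q(w) = -\frac{437}{36} (sandwiches preserve the norm), so R = v + w = \frac{184}{29} \gamma_{1} - \frac{138}{29} \gamma_{2} - \frac{92}{87} \gamma_{3} - \frac{161}{87} \gamma_{4} - \frac{460}{87} \gamma_{5} works whenever it is invertible — the component of v along it is kept and (v - w)/2 reverses, sending v to w.
Answer: \frac{184}{29} \gamma_{1} - \frac{138}{29} \gamma_{2} - \frac{92}{87} \gamma_{3} - \frac{161}{87} \gamma_{4} - \frac{460}{87} \gamma_{5}


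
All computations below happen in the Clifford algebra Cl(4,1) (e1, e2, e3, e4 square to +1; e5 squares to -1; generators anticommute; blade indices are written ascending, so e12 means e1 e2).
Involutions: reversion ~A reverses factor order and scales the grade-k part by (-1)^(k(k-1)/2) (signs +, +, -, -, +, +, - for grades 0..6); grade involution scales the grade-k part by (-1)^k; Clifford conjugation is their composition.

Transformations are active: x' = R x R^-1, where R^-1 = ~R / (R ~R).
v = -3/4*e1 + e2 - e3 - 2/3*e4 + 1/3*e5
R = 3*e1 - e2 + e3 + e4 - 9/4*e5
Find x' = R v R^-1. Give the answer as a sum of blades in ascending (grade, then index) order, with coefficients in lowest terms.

~R = 3*e1 - e2 + e3 + e4 - 9/4*e5, and R ~R = 111/16, so R^-1 = ~R / (111/16).
R v = -25/6 + 9/4*e12 - 9/4*e13 - 5/4*e14 - 11/16*e15 - 1/3*e24 + 23/12*e25 + 1/3*e34 - 23/12*e35 - 7/6*e45
Answer: -1267/444*e1 + 67/333*e2 - 67/333*e3 - 178/333*e4 + 263/111*e5


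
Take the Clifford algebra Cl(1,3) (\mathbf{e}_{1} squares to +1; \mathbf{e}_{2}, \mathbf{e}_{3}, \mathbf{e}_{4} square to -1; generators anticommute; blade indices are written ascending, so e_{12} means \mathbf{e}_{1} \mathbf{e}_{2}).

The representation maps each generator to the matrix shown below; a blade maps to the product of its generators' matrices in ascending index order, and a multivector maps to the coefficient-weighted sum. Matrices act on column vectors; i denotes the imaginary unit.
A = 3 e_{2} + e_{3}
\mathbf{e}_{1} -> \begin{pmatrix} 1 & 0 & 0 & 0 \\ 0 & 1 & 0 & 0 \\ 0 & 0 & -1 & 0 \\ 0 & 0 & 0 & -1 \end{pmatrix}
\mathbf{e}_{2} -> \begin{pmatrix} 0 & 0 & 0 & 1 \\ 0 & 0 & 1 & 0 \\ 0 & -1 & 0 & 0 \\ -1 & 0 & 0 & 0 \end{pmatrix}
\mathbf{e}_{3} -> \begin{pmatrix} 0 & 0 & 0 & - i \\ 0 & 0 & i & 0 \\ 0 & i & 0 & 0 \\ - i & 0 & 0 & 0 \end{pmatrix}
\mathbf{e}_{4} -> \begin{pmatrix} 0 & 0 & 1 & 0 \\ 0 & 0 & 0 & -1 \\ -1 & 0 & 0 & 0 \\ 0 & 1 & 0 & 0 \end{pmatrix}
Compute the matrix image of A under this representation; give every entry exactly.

M = (3)*rho(e_{2}) + (1)*rho(e_{3}), summed entrywise:
Answer: \begin{pmatrix} 0 & 0 & 0 & 3 - i \\ 0 & 0 & 3 + i & 0 \\ 0 & -3 + i & 0 & 0 \\ -3 - i & 0 & 0 & 0 \end{pmatrix}


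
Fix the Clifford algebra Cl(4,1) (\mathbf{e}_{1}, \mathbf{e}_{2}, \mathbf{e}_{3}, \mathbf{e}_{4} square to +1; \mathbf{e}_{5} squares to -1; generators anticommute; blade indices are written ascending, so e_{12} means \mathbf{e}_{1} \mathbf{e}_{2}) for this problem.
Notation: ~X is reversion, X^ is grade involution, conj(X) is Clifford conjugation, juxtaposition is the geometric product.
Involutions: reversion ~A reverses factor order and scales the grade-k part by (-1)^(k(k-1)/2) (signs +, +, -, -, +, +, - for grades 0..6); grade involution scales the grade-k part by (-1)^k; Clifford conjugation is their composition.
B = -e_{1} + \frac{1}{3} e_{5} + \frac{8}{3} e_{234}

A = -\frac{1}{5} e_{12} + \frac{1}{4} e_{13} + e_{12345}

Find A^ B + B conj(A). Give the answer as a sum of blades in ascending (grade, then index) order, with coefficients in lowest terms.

first term: -\frac{1}{5} e_{2} + \frac{1}{4} e_{3} - \frac{8}{3} e_{15} - \frac{2}{3} e_{124} - \frac{1}{15} e_{125} - \frac{8}{15} e_{134} + \frac{1}{12} e_{135} + \frac{1}{3} e_{1234} + e_{2345}
second term: -\frac{1}{5} e_{2} + \frac{1}{4} e_{3} - \frac{8}{3} e_{15} - \frac{2}{3} e_{124} + \frac{1}{15} e_{125} - \frac{8}{15} e_{134} - \frac{1}{12} e_{135} + \frac{1}{3} e_{1234} + e_{2345}
Answer: -\frac{2}{5} e_{2} + \frac{1}{2} e_{3} - \frac{16}{3} e_{15} - \frac{4}{3} e_{124} - \frac{16}{15} e_{134} + \frac{2}{3} e_{1234} + 2 e_{2345}


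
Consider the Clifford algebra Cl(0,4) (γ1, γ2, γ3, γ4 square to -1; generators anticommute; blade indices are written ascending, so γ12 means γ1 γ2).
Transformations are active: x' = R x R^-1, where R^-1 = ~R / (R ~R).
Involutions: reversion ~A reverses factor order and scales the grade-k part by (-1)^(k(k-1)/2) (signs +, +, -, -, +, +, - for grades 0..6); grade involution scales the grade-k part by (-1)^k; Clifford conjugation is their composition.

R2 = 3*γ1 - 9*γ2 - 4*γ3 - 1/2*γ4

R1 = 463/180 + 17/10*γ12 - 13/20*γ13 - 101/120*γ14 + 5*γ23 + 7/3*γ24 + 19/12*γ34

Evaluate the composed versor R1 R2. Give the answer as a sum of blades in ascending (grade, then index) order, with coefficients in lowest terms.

Distribute over the terms of R2 (each basis-blade product reordered to ascending indices, repeated generators contracted through their squares):
R1 (3*γ1) = 463/60*γ1 + 51/10*γ2 - 39/20*γ3 - 101/40*γ4 + 15*γ123 + 7*γ124 + 19/4*γ134
R1 (-9*γ2) = 153/10*γ1 - 463/20*γ2 - 45*γ3 - 21*γ4 - 117/20*γ123 - 303/40*γ124 - 57/4*γ234
R1 (-4*γ3) = -13/5*γ1 + 20*γ2 - 463/45*γ3 - 19/3*γ4 - 34/5*γ123 - 101/30*γ134 + 28/3*γ234
R1 (-1/2*γ4) = -101/240*γ1 + 7/6*γ2 + 19/24*γ3 - 463/360*γ4 - 17/20*γ124 + 13/40*γ134 - 5/2*γ234
Summing the partial products and collecting blades:
Answer: 4799/240*γ1 + 187/60*γ2 - 20321/360*γ3 - 2803/90*γ4 + 47/20*γ123 - 57/40*γ124 + 41/24*γ134 - 89/12*γ234


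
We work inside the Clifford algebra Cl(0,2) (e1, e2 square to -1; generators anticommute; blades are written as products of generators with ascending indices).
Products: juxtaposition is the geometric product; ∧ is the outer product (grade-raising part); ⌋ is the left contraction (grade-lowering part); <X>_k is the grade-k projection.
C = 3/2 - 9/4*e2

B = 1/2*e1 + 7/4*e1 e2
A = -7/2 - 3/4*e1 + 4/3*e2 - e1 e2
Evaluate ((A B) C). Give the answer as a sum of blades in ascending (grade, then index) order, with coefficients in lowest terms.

step 1: 17/8 + 7/12*e1 + 13/16*e2 - 163/24*e1 e2
step 2: 321/64 - 461/32*e1 - 57/16*e2 - 23/2*e1 e2
Answer: 321/64 - 461/32*e1 - 57/16*e2 - 23/2*e1 e2


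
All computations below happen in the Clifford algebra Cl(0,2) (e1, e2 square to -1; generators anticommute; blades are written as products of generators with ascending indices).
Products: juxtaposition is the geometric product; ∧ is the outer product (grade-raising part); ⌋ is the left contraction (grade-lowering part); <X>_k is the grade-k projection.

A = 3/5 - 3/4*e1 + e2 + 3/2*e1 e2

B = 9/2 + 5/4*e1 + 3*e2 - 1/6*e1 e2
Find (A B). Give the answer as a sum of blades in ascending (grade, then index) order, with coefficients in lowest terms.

step 1: 71/80 - 175/24*e1 + 161/20*e2 + 63/20*e1 e2
Answer: 71/80 - 175/24*e1 + 161/20*e2 + 63/20*e1 e2


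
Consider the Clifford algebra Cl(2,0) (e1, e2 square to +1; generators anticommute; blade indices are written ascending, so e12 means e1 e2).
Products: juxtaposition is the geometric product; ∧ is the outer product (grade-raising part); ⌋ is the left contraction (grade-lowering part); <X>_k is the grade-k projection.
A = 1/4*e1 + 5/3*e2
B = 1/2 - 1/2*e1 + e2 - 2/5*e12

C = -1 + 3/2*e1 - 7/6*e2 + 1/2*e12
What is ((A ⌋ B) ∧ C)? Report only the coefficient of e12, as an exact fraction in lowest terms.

step 1: 37/24 + 2/3*e1 - 1/10*e2
step 2: -37/24 + 79/48*e1 - 1223/720*e2 + 103/720*e12
Answer: 103/720


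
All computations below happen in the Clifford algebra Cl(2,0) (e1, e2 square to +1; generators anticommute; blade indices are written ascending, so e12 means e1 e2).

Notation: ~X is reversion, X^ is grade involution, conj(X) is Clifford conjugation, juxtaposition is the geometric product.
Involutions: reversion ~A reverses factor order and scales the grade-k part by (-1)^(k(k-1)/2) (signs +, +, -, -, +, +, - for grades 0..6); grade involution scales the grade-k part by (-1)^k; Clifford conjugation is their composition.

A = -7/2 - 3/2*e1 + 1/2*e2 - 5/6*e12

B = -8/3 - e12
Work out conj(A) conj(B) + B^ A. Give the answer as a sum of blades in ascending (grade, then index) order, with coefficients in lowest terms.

first term: 17/2 - 7/2*e1 + 17/6*e2 - 103/18*e12
second term: 17/2 + 7/2*e1 - 17/6*e2 + 103/18*e12
Answer: 17


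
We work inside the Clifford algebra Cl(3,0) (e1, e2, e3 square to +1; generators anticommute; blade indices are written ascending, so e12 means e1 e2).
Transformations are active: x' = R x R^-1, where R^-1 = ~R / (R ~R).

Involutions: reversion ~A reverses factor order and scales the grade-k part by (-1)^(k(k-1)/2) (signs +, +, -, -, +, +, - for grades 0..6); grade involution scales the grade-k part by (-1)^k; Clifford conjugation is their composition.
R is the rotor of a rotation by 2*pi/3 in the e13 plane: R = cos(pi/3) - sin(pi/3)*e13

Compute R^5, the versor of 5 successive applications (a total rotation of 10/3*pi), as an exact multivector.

Rotor phase runs at HALF the rotation angle; powers of one rotor simply add phase, so after 5 steps in e13 the phase is 5*pi/3 = 5*pi/3 and R^5 = cos(5*pi/3) - sin(5*pi/3)*e13.
cos(5*pi/3) = 1/2 and sin(5*pi/3) = -sqrt(3)/2, so R^5 = 1/2 + sqrt(3)/2*e13. The net rotation is 4/3*pi (after discarding 1 full turn, each of which contributes a factor -1 to the rotor); the rotor keeps the half-angle phase exactly.
Answer: 1/2 + sqrt(3)/2*e13


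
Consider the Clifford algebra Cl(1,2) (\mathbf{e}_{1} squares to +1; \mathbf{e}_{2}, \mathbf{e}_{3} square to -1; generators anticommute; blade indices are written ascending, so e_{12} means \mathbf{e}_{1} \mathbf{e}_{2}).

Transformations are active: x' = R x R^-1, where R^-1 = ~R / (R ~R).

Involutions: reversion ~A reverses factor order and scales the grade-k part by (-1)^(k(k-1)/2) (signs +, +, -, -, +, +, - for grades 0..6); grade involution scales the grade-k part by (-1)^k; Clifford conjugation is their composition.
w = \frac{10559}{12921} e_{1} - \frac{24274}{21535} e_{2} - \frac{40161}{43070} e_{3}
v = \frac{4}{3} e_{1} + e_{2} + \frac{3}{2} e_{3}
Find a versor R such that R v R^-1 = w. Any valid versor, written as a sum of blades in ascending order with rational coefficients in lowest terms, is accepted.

Sketch: the shared square -\frac{53}{36} makes R = v + w = \frac{27787}{12921} e_{1} - \frac{2739}{21535} e_{2} + \frac{12222}{21535} e_{3} the natural versor; its sandwich fixes that direction, negates (v - w)/2, and sends v to w.
Answer: \frac{27787}{12921} e_{1} - \frac{2739}{21535} e_{2} + \frac{12222}{21535} e_{3}
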